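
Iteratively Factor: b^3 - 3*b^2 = (b)*(b^2 - 3*b) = b*(b - 3)*(b)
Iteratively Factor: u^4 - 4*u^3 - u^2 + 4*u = (u - 4)*(u^3 - u) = (u - 4)*(u - 1)*(u^2 + u) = (u - 4)*(u - 1)*(u + 1)*(u)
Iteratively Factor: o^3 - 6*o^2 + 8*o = (o - 4)*(o^2 - 2*o) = o*(o - 4)*(o - 2)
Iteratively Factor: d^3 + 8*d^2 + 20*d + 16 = (d + 2)*(d^2 + 6*d + 8) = (d + 2)*(d + 4)*(d + 2)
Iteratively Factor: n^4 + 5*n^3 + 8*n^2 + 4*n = (n + 1)*(n^3 + 4*n^2 + 4*n) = (n + 1)*(n + 2)*(n^2 + 2*n) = n*(n + 1)*(n + 2)*(n + 2)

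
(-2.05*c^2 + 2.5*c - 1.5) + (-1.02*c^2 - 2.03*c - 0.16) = -3.07*c^2 + 0.47*c - 1.66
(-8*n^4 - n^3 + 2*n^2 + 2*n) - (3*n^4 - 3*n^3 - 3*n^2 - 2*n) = -11*n^4 + 2*n^3 + 5*n^2 + 4*n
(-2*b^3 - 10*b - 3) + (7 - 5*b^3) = -7*b^3 - 10*b + 4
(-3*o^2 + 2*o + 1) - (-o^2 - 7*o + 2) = -2*o^2 + 9*o - 1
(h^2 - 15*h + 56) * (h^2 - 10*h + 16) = h^4 - 25*h^3 + 222*h^2 - 800*h + 896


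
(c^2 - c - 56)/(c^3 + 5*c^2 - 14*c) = (c - 8)/(c*(c - 2))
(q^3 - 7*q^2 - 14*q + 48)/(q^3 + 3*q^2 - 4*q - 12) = (q - 8)/(q + 2)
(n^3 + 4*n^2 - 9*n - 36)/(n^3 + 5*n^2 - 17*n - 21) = (n^2 + 7*n + 12)/(n^2 + 8*n + 7)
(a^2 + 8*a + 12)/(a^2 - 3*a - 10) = (a + 6)/(a - 5)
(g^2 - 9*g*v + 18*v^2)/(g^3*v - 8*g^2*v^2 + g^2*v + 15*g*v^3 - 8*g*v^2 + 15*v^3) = (-g + 6*v)/(v*(-g^2 + 5*g*v - g + 5*v))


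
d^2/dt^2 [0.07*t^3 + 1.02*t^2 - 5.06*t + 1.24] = 0.42*t + 2.04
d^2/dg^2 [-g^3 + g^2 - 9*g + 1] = 2 - 6*g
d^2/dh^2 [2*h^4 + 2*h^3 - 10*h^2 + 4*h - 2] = 24*h^2 + 12*h - 20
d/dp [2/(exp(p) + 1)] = -1/(2*cosh(p/2)^2)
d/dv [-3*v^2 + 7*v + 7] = 7 - 6*v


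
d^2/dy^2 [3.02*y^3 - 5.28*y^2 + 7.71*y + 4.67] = 18.12*y - 10.56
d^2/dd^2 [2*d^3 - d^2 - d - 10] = 12*d - 2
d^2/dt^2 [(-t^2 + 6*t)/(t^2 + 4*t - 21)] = 2*(10*t^3 - 63*t^2 + 378*t + 63)/(t^6 + 12*t^5 - 15*t^4 - 440*t^3 + 315*t^2 + 5292*t - 9261)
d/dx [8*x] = 8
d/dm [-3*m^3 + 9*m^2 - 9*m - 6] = -9*m^2 + 18*m - 9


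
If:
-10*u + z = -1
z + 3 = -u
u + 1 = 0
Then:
No Solution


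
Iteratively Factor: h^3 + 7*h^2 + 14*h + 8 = (h + 1)*(h^2 + 6*h + 8) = (h + 1)*(h + 2)*(h + 4)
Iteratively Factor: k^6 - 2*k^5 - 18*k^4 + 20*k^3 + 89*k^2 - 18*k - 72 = (k - 1)*(k^5 - k^4 - 19*k^3 + k^2 + 90*k + 72) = (k - 1)*(k + 1)*(k^4 - 2*k^3 - 17*k^2 + 18*k + 72) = (k - 1)*(k + 1)*(k + 2)*(k^3 - 4*k^2 - 9*k + 36) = (k - 4)*(k - 1)*(k + 1)*(k + 2)*(k^2 - 9) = (k - 4)*(k - 1)*(k + 1)*(k + 2)*(k + 3)*(k - 3)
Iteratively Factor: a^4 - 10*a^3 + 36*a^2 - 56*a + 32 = (a - 2)*(a^3 - 8*a^2 + 20*a - 16) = (a - 2)^2*(a^2 - 6*a + 8) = (a - 4)*(a - 2)^2*(a - 2)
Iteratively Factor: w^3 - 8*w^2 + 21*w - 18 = (w - 3)*(w^2 - 5*w + 6) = (w - 3)*(w - 2)*(w - 3)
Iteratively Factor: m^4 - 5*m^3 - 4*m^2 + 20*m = (m - 2)*(m^3 - 3*m^2 - 10*m) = (m - 5)*(m - 2)*(m^2 + 2*m) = m*(m - 5)*(m - 2)*(m + 2)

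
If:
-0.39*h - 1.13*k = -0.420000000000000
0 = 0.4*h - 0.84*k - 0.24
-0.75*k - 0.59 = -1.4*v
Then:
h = 0.80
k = 0.10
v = 0.47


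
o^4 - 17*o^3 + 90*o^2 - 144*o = o*(o - 8)*(o - 6)*(o - 3)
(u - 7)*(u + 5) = u^2 - 2*u - 35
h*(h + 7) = h^2 + 7*h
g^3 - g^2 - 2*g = g*(g - 2)*(g + 1)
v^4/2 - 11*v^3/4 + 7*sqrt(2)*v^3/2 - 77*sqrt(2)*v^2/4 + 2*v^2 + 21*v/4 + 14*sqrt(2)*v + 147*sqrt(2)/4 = (v/2 + 1/2)*(v - 7/2)*(v - 3)*(v + 7*sqrt(2))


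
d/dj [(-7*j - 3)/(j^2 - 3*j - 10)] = (7*j^2 + 6*j + 61)/(j^4 - 6*j^3 - 11*j^2 + 60*j + 100)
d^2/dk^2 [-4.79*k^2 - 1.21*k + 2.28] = -9.58000000000000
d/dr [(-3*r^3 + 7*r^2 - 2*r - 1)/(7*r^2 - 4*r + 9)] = (-21*r^4 + 24*r^3 - 95*r^2 + 140*r - 22)/(49*r^4 - 56*r^3 + 142*r^2 - 72*r + 81)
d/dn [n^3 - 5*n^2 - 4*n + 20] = 3*n^2 - 10*n - 4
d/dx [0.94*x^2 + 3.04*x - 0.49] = 1.88*x + 3.04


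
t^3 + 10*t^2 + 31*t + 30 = (t + 2)*(t + 3)*(t + 5)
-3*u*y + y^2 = y*(-3*u + y)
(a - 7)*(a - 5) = a^2 - 12*a + 35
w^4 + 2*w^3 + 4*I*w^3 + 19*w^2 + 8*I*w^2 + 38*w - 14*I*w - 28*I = (w + 2)*(w - 2*I)*(w - I)*(w + 7*I)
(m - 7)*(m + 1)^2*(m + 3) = m^4 - 2*m^3 - 28*m^2 - 46*m - 21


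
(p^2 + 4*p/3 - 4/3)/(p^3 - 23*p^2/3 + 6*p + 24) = (3*p^2 + 4*p - 4)/(3*p^3 - 23*p^2 + 18*p + 72)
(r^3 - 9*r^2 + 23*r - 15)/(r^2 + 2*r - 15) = (r^2 - 6*r + 5)/(r + 5)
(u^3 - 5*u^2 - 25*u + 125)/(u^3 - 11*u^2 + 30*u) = (u^2 - 25)/(u*(u - 6))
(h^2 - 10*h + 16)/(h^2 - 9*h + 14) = (h - 8)/(h - 7)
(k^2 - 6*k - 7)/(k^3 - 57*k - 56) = (k - 7)/(k^2 - k - 56)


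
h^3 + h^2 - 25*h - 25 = (h - 5)*(h + 1)*(h + 5)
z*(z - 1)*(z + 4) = z^3 + 3*z^2 - 4*z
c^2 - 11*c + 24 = (c - 8)*(c - 3)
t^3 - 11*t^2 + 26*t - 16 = (t - 8)*(t - 2)*(t - 1)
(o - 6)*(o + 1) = o^2 - 5*o - 6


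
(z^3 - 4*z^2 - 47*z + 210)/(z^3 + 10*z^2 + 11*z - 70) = (z^2 - 11*z + 30)/(z^2 + 3*z - 10)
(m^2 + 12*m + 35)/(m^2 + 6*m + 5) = (m + 7)/(m + 1)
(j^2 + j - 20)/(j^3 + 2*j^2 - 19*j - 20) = 1/(j + 1)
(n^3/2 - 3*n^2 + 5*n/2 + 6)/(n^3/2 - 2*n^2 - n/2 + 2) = (n - 3)/(n - 1)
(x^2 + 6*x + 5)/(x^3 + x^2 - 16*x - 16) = (x + 5)/(x^2 - 16)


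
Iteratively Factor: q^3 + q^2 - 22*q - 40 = (q + 4)*(q^2 - 3*q - 10) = (q - 5)*(q + 4)*(q + 2)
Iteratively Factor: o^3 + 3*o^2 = (o)*(o^2 + 3*o) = o*(o + 3)*(o)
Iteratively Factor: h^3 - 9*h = (h + 3)*(h^2 - 3*h) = (h - 3)*(h + 3)*(h)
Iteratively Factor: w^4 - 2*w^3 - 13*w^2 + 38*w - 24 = (w - 3)*(w^3 + w^2 - 10*w + 8) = (w - 3)*(w + 4)*(w^2 - 3*w + 2) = (w - 3)*(w - 2)*(w + 4)*(w - 1)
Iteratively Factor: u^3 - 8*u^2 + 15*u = (u - 3)*(u^2 - 5*u) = u*(u - 3)*(u - 5)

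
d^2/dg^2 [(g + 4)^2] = 2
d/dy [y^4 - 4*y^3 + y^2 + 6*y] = 4*y^3 - 12*y^2 + 2*y + 6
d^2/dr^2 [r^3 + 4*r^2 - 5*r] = 6*r + 8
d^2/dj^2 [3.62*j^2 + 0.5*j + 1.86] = 7.24000000000000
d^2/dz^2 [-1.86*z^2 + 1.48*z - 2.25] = -3.72000000000000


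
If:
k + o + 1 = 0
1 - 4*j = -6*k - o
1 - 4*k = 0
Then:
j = 5/16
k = 1/4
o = -5/4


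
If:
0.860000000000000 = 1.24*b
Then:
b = 0.69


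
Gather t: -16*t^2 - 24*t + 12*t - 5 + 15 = -16*t^2 - 12*t + 10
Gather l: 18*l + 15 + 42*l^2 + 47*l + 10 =42*l^2 + 65*l + 25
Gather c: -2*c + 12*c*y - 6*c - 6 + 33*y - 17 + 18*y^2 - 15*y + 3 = c*(12*y - 8) + 18*y^2 + 18*y - 20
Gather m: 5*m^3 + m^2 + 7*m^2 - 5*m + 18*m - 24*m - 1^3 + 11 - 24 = 5*m^3 + 8*m^2 - 11*m - 14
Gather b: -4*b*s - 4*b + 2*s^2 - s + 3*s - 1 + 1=b*(-4*s - 4) + 2*s^2 + 2*s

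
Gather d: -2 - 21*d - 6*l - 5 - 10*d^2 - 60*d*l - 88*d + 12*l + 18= -10*d^2 + d*(-60*l - 109) + 6*l + 11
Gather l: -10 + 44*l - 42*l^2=-42*l^2 + 44*l - 10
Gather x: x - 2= x - 2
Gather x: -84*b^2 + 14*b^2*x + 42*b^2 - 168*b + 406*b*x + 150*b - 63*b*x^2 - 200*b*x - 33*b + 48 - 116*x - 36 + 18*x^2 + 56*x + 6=-42*b^2 - 51*b + x^2*(18 - 63*b) + x*(14*b^2 + 206*b - 60) + 18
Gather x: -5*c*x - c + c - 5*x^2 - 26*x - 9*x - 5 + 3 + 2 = -5*x^2 + x*(-5*c - 35)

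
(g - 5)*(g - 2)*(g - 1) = g^3 - 8*g^2 + 17*g - 10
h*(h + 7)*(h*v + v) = h^3*v + 8*h^2*v + 7*h*v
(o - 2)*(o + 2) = o^2 - 4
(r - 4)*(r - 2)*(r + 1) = r^3 - 5*r^2 + 2*r + 8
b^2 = b^2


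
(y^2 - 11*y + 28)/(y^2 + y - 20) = (y - 7)/(y + 5)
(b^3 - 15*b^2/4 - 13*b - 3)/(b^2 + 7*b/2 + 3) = (4*b^2 - 23*b - 6)/(2*(2*b + 3))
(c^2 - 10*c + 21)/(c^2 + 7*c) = (c^2 - 10*c + 21)/(c*(c + 7))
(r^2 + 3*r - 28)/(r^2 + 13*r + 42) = (r - 4)/(r + 6)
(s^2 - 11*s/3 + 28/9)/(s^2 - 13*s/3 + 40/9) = (9*s^2 - 33*s + 28)/(9*s^2 - 39*s + 40)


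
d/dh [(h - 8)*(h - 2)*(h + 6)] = 3*h^2 - 8*h - 44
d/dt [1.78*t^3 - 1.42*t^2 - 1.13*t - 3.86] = 5.34*t^2 - 2.84*t - 1.13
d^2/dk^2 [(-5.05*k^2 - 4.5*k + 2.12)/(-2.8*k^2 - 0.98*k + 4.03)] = (42.8456*k^3 + 242.1804*k^2 + 269.76432*k + 147.661434)/(21.952*k^6 + 23.0496*k^5 - 86.71824*k^4 - 65.408728*k^3 + 124.812324*k^2 + 47.748246*k - 65.450827)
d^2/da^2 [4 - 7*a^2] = -14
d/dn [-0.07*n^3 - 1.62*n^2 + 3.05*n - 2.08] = -0.21*n^2 - 3.24*n + 3.05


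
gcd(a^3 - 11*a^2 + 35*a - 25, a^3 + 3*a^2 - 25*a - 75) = a - 5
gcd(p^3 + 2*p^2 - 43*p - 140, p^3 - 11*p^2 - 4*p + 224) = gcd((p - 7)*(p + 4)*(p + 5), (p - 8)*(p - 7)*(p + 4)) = p^2 - 3*p - 28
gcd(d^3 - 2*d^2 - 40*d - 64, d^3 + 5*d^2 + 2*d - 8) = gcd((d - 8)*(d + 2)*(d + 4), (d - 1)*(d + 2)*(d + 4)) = d^2 + 6*d + 8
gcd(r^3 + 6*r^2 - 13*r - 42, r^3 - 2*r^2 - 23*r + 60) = r - 3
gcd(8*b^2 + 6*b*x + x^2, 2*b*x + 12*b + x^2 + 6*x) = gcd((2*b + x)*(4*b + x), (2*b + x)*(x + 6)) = 2*b + x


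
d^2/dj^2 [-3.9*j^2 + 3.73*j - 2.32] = -7.80000000000000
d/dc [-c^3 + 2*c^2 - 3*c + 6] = -3*c^2 + 4*c - 3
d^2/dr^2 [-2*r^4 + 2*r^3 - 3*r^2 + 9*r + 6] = -24*r^2 + 12*r - 6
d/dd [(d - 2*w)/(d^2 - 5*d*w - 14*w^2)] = (d^2 - 5*d*w - 14*w^2 - (d - 2*w)*(2*d - 5*w))/(-d^2 + 5*d*w + 14*w^2)^2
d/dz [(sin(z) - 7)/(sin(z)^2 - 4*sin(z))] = (-cos(z) + 14/tan(z) - 28*cos(z)/sin(z)^2)/(sin(z) - 4)^2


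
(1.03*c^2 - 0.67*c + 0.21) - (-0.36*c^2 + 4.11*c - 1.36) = 1.39*c^2 - 4.78*c + 1.57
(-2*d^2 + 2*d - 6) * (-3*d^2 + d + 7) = 6*d^4 - 8*d^3 + 6*d^2 + 8*d - 42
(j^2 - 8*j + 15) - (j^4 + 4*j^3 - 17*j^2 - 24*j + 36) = -j^4 - 4*j^3 + 18*j^2 + 16*j - 21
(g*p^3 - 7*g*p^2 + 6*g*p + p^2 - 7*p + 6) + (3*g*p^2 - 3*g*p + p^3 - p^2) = g*p^3 - 4*g*p^2 + 3*g*p + p^3 - 7*p + 6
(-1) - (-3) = 2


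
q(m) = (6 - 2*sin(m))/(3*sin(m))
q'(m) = -(6 - 2*sin(m))*cos(m)/(3*sin(m)^2) - 2*cos(m)/(3*sin(m))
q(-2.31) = -3.37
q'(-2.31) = 2.47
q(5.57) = -3.72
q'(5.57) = -3.53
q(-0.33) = -6.84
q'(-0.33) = -18.02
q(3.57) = -5.48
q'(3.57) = 10.54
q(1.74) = 1.36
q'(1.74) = 0.35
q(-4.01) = 1.95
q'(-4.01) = 2.22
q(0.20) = 9.40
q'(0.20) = -49.66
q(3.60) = -5.19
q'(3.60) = 9.16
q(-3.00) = -14.84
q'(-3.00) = 99.42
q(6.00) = -7.82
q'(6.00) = -24.60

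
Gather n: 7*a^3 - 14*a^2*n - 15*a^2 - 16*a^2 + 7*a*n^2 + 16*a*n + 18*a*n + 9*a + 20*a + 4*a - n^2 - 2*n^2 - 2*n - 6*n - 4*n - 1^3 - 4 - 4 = 7*a^3 - 31*a^2 + 33*a + n^2*(7*a - 3) + n*(-14*a^2 + 34*a - 12) - 9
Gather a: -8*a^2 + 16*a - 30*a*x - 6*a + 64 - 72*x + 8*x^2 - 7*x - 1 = -8*a^2 + a*(10 - 30*x) + 8*x^2 - 79*x + 63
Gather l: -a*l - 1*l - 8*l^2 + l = -a*l - 8*l^2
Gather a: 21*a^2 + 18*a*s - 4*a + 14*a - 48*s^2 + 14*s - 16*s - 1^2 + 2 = 21*a^2 + a*(18*s + 10) - 48*s^2 - 2*s + 1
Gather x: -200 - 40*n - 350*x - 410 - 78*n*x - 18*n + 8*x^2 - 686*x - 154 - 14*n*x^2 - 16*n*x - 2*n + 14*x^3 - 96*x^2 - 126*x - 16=-60*n + 14*x^3 + x^2*(-14*n - 88) + x*(-94*n - 1162) - 780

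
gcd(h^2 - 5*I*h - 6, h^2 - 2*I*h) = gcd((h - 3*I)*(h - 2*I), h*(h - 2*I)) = h - 2*I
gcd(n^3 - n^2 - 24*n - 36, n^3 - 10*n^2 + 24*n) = n - 6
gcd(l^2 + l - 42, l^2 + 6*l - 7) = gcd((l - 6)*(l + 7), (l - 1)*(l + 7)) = l + 7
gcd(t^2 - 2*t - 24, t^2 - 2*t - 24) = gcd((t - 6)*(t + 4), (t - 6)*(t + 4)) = t^2 - 2*t - 24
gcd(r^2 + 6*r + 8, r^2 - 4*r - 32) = r + 4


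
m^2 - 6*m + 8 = (m - 4)*(m - 2)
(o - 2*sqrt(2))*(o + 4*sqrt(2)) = o^2 + 2*sqrt(2)*o - 16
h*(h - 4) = h^2 - 4*h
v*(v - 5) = v^2 - 5*v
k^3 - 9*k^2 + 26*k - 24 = (k - 4)*(k - 3)*(k - 2)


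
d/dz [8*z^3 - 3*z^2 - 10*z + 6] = 24*z^2 - 6*z - 10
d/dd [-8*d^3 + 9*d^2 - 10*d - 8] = -24*d^2 + 18*d - 10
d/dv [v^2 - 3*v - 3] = 2*v - 3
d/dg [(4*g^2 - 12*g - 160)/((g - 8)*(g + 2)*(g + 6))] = 4*(-g^2 - 10*g - 28)/(g^4 + 16*g^3 + 88*g^2 + 192*g + 144)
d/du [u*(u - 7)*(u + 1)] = 3*u^2 - 12*u - 7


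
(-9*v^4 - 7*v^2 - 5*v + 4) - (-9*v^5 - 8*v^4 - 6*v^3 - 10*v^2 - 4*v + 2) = 9*v^5 - v^4 + 6*v^3 + 3*v^2 - v + 2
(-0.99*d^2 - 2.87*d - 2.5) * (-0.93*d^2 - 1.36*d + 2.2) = 0.9207*d^4 + 4.0155*d^3 + 4.0502*d^2 - 2.914*d - 5.5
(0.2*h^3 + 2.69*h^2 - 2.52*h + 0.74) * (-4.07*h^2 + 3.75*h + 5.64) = -0.814*h^5 - 10.1983*h^4 + 21.4719*h^3 + 2.7098*h^2 - 11.4378*h + 4.1736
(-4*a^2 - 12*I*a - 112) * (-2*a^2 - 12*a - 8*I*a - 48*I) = 8*a^4 + 48*a^3 + 56*I*a^3 + 128*a^2 + 336*I*a^2 + 768*a + 896*I*a + 5376*I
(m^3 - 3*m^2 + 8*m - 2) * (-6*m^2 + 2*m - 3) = -6*m^5 + 20*m^4 - 57*m^3 + 37*m^2 - 28*m + 6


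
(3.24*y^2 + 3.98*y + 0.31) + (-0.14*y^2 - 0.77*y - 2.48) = 3.1*y^2 + 3.21*y - 2.17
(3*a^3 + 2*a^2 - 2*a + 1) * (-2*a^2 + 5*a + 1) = -6*a^5 + 11*a^4 + 17*a^3 - 10*a^2 + 3*a + 1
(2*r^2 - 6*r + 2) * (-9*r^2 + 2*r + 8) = -18*r^4 + 58*r^3 - 14*r^2 - 44*r + 16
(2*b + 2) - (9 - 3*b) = 5*b - 7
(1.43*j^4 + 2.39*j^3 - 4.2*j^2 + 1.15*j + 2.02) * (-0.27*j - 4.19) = -0.3861*j^5 - 6.637*j^4 - 8.8801*j^3 + 17.2875*j^2 - 5.3639*j - 8.4638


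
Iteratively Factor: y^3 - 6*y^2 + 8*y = (y)*(y^2 - 6*y + 8) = y*(y - 2)*(y - 4)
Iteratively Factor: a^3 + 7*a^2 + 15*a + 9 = (a + 1)*(a^2 + 6*a + 9) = (a + 1)*(a + 3)*(a + 3)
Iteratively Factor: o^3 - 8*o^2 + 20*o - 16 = (o - 2)*(o^2 - 6*o + 8) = (o - 2)^2*(o - 4)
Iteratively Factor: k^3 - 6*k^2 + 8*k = (k - 4)*(k^2 - 2*k) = (k - 4)*(k - 2)*(k)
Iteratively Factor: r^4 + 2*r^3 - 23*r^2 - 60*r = (r + 3)*(r^3 - r^2 - 20*r) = r*(r + 3)*(r^2 - r - 20) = r*(r - 5)*(r + 3)*(r + 4)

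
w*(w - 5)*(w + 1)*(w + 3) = w^4 - w^3 - 17*w^2 - 15*w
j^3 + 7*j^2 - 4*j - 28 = (j - 2)*(j + 2)*(j + 7)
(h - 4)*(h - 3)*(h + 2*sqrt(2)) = h^3 - 7*h^2 + 2*sqrt(2)*h^2 - 14*sqrt(2)*h + 12*h + 24*sqrt(2)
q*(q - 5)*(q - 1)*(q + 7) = q^4 + q^3 - 37*q^2 + 35*q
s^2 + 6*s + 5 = (s + 1)*(s + 5)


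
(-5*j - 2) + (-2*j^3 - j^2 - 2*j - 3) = -2*j^3 - j^2 - 7*j - 5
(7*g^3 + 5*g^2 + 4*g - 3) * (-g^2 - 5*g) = -7*g^5 - 40*g^4 - 29*g^3 - 17*g^2 + 15*g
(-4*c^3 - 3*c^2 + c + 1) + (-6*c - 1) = -4*c^3 - 3*c^2 - 5*c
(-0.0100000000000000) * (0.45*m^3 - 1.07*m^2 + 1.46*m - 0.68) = -0.0045*m^3 + 0.0107*m^2 - 0.0146*m + 0.0068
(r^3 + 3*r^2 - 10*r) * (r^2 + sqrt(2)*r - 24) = r^5 + sqrt(2)*r^4 + 3*r^4 - 34*r^3 + 3*sqrt(2)*r^3 - 72*r^2 - 10*sqrt(2)*r^2 + 240*r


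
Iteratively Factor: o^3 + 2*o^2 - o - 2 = (o - 1)*(o^2 + 3*o + 2) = (o - 1)*(o + 1)*(o + 2)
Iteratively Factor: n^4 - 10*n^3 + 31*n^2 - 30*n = (n - 3)*(n^3 - 7*n^2 + 10*n) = n*(n - 3)*(n^2 - 7*n + 10) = n*(n - 3)*(n - 2)*(n - 5)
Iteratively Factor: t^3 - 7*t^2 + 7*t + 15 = (t - 3)*(t^2 - 4*t - 5) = (t - 5)*(t - 3)*(t + 1)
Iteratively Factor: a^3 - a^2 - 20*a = (a + 4)*(a^2 - 5*a) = (a - 5)*(a + 4)*(a)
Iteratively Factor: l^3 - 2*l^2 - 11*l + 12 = (l - 4)*(l^2 + 2*l - 3) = (l - 4)*(l + 3)*(l - 1)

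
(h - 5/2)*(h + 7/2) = h^2 + h - 35/4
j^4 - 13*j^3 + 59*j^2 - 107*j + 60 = (j - 5)*(j - 4)*(j - 3)*(j - 1)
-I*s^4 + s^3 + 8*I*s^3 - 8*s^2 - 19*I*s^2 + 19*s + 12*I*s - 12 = (s - 4)*(s - 3)*(s + I)*(-I*s + I)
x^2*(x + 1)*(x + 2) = x^4 + 3*x^3 + 2*x^2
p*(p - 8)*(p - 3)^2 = p^4 - 14*p^3 + 57*p^2 - 72*p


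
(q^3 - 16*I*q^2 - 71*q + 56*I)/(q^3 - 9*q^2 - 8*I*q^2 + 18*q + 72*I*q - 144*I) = (q^2 - 8*I*q - 7)/(q^2 - 9*q + 18)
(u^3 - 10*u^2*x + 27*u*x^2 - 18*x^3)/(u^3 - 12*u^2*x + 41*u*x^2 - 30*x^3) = (-u + 3*x)/(-u + 5*x)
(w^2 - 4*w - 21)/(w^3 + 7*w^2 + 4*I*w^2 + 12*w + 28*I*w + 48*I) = (w - 7)/(w^2 + 4*w*(1 + I) + 16*I)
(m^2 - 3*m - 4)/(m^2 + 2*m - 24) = (m + 1)/(m + 6)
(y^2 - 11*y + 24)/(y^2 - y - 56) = (y - 3)/(y + 7)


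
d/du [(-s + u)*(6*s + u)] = 5*s + 2*u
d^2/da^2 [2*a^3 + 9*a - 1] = 12*a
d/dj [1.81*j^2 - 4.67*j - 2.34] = 3.62*j - 4.67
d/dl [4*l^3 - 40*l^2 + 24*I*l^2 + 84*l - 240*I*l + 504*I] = 12*l^2 + l*(-80 + 48*I) + 84 - 240*I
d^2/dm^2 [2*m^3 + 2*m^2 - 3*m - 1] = 12*m + 4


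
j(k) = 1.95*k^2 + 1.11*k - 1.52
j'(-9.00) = -33.99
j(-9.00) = 146.44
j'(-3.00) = -10.59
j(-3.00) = 12.70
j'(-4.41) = -16.09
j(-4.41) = 31.51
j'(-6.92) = -25.88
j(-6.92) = 84.18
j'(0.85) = 4.42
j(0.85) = 0.83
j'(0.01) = 1.15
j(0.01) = -1.51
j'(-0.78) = -1.93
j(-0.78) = -1.20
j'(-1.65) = -5.32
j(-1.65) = 1.96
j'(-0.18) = 0.41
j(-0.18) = -1.66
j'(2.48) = 10.78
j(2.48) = 13.23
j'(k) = 3.9*k + 1.11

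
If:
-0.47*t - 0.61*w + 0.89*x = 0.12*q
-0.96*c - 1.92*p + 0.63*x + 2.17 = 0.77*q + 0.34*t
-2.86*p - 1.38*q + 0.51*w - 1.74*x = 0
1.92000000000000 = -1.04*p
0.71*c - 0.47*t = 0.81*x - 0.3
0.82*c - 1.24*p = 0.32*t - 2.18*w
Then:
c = 3.98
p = -1.85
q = 1.53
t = 4.46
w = -1.89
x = 1.27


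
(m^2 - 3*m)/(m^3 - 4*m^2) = (m - 3)/(m*(m - 4))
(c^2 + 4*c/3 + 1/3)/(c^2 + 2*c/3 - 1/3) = (3*c + 1)/(3*c - 1)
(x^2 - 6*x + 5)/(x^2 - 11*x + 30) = (x - 1)/(x - 6)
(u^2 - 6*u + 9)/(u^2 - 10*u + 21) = (u - 3)/(u - 7)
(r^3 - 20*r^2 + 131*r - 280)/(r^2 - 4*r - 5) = (r^2 - 15*r + 56)/(r + 1)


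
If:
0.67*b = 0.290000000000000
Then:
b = 0.43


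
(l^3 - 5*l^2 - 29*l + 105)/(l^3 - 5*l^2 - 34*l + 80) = (l^2 - 10*l + 21)/(l^2 - 10*l + 16)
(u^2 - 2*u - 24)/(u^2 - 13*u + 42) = (u + 4)/(u - 7)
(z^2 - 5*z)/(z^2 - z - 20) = z/(z + 4)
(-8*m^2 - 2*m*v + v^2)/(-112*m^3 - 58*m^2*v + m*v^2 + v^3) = (-4*m + v)/(-56*m^2 - m*v + v^2)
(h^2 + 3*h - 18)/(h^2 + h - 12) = (h + 6)/(h + 4)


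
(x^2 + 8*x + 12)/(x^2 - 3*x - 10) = (x + 6)/(x - 5)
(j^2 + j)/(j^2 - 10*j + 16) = j*(j + 1)/(j^2 - 10*j + 16)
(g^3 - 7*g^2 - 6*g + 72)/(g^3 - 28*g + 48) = (g^2 - 3*g - 18)/(g^2 + 4*g - 12)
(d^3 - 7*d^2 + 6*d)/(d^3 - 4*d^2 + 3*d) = (d - 6)/(d - 3)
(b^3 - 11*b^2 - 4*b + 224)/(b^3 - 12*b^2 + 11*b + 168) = (b + 4)/(b + 3)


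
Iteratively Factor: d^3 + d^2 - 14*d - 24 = (d - 4)*(d^2 + 5*d + 6) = (d - 4)*(d + 2)*(d + 3)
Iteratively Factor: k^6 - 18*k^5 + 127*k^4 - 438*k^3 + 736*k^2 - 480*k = (k - 4)*(k^5 - 14*k^4 + 71*k^3 - 154*k^2 + 120*k) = (k - 4)^2*(k^4 - 10*k^3 + 31*k^2 - 30*k) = (k - 4)^2*(k - 3)*(k^3 - 7*k^2 + 10*k) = (k - 5)*(k - 4)^2*(k - 3)*(k^2 - 2*k) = (k - 5)*(k - 4)^2*(k - 3)*(k - 2)*(k)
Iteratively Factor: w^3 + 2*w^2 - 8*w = (w + 4)*(w^2 - 2*w) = w*(w + 4)*(w - 2)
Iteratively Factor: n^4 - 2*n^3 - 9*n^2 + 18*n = (n)*(n^3 - 2*n^2 - 9*n + 18) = n*(n - 2)*(n^2 - 9) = n*(n - 2)*(n + 3)*(n - 3)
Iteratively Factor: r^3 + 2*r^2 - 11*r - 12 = (r - 3)*(r^2 + 5*r + 4) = (r - 3)*(r + 1)*(r + 4)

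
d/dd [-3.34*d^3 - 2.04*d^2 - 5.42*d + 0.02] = -10.02*d^2 - 4.08*d - 5.42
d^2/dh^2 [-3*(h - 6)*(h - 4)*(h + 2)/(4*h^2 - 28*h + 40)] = 3*(13*h^3 - 174*h^2 + 828*h - 1352)/(2*(h^6 - 21*h^5 + 177*h^4 - 763*h^3 + 1770*h^2 - 2100*h + 1000))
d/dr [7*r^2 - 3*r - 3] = 14*r - 3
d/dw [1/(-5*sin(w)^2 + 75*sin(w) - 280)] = (2*sin(w) - 15)*cos(w)/(5*(sin(w)^2 - 15*sin(w) + 56)^2)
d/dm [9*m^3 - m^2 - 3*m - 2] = 27*m^2 - 2*m - 3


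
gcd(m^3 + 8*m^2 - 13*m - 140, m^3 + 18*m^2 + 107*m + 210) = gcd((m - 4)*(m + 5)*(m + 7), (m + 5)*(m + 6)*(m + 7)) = m^2 + 12*m + 35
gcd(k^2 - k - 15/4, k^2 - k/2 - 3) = k + 3/2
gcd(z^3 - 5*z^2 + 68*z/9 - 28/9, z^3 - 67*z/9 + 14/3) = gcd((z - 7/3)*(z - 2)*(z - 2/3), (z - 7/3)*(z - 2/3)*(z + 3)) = z^2 - 3*z + 14/9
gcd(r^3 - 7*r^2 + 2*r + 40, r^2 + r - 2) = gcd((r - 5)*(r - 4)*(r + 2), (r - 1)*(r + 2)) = r + 2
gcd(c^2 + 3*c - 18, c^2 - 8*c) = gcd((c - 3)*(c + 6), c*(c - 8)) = 1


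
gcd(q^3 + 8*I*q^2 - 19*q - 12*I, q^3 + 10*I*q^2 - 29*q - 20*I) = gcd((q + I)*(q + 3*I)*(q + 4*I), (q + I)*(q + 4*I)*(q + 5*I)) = q^2 + 5*I*q - 4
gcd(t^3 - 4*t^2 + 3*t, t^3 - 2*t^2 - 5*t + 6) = t^2 - 4*t + 3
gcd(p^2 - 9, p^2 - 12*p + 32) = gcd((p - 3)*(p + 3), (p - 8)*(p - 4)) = 1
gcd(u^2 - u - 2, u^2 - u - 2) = u^2 - u - 2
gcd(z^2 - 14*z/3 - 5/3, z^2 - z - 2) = 1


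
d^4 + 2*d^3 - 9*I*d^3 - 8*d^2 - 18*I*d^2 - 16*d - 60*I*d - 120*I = (d + 2)*(d - 6*I)*(d - 5*I)*(d + 2*I)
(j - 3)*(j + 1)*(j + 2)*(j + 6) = j^4 + 6*j^3 - 7*j^2 - 48*j - 36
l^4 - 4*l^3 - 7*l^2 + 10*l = l*(l - 5)*(l - 1)*(l + 2)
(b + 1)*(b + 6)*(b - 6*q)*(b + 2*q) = b^4 - 4*b^3*q + 7*b^3 - 12*b^2*q^2 - 28*b^2*q + 6*b^2 - 84*b*q^2 - 24*b*q - 72*q^2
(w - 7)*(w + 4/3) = w^2 - 17*w/3 - 28/3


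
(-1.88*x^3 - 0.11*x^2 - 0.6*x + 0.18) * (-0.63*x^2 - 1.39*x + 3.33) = 1.1844*x^5 + 2.6825*x^4 - 5.7295*x^3 + 0.3543*x^2 - 2.2482*x + 0.5994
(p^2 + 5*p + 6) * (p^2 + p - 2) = p^4 + 6*p^3 + 9*p^2 - 4*p - 12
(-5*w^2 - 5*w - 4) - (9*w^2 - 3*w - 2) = -14*w^2 - 2*w - 2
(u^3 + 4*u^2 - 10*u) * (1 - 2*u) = -2*u^4 - 7*u^3 + 24*u^2 - 10*u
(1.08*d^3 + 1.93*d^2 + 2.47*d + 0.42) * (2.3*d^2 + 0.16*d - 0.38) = 2.484*d^5 + 4.6118*d^4 + 5.5794*d^3 + 0.6278*d^2 - 0.8714*d - 0.1596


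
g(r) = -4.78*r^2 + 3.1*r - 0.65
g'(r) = 3.1 - 9.56*r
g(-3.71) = -77.94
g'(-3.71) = 38.57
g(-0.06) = -0.85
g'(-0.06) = 3.67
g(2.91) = -32.11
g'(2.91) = -24.72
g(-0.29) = -1.95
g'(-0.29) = 5.87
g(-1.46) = -15.37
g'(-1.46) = 17.06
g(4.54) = -85.10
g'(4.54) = -40.30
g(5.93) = -150.36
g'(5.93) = -53.59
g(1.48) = -6.53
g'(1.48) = -11.05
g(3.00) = -34.37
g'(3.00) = -25.58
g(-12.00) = -726.17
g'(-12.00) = 117.82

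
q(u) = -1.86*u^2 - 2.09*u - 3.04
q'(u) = -3.72*u - 2.09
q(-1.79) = -5.26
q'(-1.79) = 4.57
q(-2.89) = -12.53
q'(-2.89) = 8.66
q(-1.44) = -3.89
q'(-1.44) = 3.27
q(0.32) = -3.90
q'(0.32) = -3.28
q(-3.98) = -24.18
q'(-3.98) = 12.72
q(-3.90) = -23.18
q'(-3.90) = 12.42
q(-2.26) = -7.82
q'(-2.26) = 6.32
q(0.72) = -5.51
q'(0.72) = -4.77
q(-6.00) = -57.46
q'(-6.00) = 20.23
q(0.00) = -3.04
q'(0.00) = -2.09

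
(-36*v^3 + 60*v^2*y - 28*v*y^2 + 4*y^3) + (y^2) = -36*v^3 + 60*v^2*y - 28*v*y^2 + 4*y^3 + y^2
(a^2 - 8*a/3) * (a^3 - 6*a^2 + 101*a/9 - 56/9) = a^5 - 26*a^4/3 + 245*a^3/9 - 976*a^2/27 + 448*a/27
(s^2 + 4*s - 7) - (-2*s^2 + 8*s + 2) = 3*s^2 - 4*s - 9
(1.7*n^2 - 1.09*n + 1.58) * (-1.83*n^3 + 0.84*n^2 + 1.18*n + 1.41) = -3.111*n^5 + 3.4227*n^4 - 1.801*n^3 + 2.438*n^2 + 0.3275*n + 2.2278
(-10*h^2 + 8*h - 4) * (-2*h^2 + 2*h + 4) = 20*h^4 - 36*h^3 - 16*h^2 + 24*h - 16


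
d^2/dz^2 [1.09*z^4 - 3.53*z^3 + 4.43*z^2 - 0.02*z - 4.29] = 13.08*z^2 - 21.18*z + 8.86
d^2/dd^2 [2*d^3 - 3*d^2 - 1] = 12*d - 6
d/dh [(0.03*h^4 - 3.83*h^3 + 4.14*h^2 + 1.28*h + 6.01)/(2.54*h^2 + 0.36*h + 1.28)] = (0.1524*h^5 - 9.6958*h^4 - 2.604*h^3 - 16.468*h^2 - 19.9324*h - 0.5252)/(6.4516*h^4 + 1.8288*h^3 + 6.632*h^2 + 0.9216*h + 1.6384)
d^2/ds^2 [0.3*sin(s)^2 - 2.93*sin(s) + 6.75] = 2.93*sin(s) + 0.6*cos(2*s)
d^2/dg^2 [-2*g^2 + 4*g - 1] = -4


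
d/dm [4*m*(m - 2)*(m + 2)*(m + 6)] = 16*m^3 + 72*m^2 - 32*m - 96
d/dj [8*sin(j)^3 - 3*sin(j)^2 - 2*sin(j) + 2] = 2*(12*sin(j)^2 - 3*sin(j) - 1)*cos(j)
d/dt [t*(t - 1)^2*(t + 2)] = 4*t^3 - 6*t + 2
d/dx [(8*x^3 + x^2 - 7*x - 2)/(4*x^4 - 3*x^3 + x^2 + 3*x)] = (-32*x^6 - 8*x^5 + 95*x^4 + 38*x^3 - 8*x^2 + 4*x + 6)/(x^2*(16*x^6 - 24*x^5 + 17*x^4 + 18*x^3 - 17*x^2 + 6*x + 9))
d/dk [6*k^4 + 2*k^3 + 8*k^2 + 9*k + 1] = 24*k^3 + 6*k^2 + 16*k + 9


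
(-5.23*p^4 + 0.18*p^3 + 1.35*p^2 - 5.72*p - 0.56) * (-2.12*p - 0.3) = 11.0876*p^5 + 1.1874*p^4 - 2.916*p^3 + 11.7214*p^2 + 2.9032*p + 0.168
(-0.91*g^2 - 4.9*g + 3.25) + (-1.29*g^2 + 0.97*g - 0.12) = -2.2*g^2 - 3.93*g + 3.13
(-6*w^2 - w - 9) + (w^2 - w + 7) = -5*w^2 - 2*w - 2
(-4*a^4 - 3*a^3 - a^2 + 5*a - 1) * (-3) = 12*a^4 + 9*a^3 + 3*a^2 - 15*a + 3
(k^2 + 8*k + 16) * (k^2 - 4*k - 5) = k^4 + 4*k^3 - 21*k^2 - 104*k - 80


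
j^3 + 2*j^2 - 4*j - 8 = (j - 2)*(j + 2)^2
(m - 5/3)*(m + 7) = m^2 + 16*m/3 - 35/3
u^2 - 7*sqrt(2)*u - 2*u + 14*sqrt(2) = (u - 2)*(u - 7*sqrt(2))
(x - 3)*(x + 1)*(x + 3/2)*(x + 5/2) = x^4 + 2*x^3 - 29*x^2/4 - 39*x/2 - 45/4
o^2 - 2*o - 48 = (o - 8)*(o + 6)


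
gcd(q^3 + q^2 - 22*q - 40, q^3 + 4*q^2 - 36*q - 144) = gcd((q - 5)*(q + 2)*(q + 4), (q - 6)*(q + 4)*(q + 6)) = q + 4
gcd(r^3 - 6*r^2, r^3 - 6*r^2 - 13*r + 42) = 1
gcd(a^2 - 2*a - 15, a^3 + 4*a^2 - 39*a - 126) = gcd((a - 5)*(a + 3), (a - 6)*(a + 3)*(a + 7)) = a + 3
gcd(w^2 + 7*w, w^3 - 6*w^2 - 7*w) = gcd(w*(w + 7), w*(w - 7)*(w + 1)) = w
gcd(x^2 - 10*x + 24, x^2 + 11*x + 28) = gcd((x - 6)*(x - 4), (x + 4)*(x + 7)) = 1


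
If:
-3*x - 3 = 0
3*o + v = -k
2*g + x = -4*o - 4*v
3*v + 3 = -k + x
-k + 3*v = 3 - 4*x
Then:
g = -23/6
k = -11/2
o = 5/3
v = 1/2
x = -1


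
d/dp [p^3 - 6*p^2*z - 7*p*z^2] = 3*p^2 - 12*p*z - 7*z^2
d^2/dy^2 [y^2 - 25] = 2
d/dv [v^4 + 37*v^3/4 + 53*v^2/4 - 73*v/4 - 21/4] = 4*v^3 + 111*v^2/4 + 53*v/2 - 73/4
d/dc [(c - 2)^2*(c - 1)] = (c - 2)*(3*c - 4)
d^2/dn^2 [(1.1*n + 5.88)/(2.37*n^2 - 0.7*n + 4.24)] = ((1.1*n + 5.88)*(4.74*n - 0.7)*(9.48*n - 1.4) - (15.642*n + 26.3312)*(2.37*n^2 - 0.7*n + 4.24))/(2.37*n^2 - 0.7*n + 4.24)^3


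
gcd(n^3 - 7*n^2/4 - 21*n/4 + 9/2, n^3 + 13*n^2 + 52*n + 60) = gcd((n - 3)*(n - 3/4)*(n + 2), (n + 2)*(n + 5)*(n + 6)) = n + 2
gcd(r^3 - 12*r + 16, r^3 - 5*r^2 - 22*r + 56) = r^2 + 2*r - 8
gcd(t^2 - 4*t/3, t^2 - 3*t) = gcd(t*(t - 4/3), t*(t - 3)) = t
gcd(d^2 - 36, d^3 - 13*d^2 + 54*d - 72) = d - 6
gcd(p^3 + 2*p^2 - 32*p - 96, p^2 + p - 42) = p - 6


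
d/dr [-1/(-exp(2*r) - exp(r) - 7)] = (-2*exp(r) - 1)*exp(r)/(exp(2*r) + exp(r) + 7)^2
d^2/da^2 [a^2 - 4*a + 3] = 2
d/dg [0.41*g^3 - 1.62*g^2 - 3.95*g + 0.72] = 1.23*g^2 - 3.24*g - 3.95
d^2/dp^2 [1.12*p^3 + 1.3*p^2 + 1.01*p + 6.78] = 6.72*p + 2.6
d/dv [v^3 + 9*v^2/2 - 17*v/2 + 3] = 3*v^2 + 9*v - 17/2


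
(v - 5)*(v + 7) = v^2 + 2*v - 35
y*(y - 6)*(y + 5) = y^3 - y^2 - 30*y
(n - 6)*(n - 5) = n^2 - 11*n + 30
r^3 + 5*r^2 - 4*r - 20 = (r - 2)*(r + 2)*(r + 5)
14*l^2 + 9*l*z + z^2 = (2*l + z)*(7*l + z)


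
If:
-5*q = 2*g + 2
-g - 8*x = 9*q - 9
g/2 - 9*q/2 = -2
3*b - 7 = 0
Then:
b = 7/3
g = -38/23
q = 6/23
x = 191/184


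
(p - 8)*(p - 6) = p^2 - 14*p + 48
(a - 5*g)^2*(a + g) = a^3 - 9*a^2*g + 15*a*g^2 + 25*g^3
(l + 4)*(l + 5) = l^2 + 9*l + 20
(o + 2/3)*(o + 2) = o^2 + 8*o/3 + 4/3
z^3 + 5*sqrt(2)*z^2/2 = z^2*(z + 5*sqrt(2)/2)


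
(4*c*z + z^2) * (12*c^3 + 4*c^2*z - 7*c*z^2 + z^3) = 48*c^4*z + 28*c^3*z^2 - 24*c^2*z^3 - 3*c*z^4 + z^5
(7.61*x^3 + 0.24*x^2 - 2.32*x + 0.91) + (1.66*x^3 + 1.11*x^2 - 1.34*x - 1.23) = 9.27*x^3 + 1.35*x^2 - 3.66*x - 0.32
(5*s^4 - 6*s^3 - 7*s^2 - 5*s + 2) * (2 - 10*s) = -50*s^5 + 70*s^4 + 58*s^3 + 36*s^2 - 30*s + 4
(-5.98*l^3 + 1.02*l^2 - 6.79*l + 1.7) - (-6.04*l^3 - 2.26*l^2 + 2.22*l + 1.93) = 0.0599999999999996*l^3 + 3.28*l^2 - 9.01*l - 0.23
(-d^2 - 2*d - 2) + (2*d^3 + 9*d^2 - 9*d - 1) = 2*d^3 + 8*d^2 - 11*d - 3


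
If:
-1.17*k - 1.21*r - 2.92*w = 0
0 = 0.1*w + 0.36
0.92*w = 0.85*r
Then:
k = 13.01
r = -3.90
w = -3.60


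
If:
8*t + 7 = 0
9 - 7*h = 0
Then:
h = 9/7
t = -7/8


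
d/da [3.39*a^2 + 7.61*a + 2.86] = 6.78*a + 7.61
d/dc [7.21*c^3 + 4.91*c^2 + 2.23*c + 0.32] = 21.63*c^2 + 9.82*c + 2.23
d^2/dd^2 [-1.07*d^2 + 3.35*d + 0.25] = -2.14000000000000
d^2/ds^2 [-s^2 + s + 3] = -2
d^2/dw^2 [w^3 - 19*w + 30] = 6*w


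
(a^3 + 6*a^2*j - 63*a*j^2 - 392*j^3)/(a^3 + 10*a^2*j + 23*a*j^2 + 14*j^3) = (a^2 - a*j - 56*j^2)/(a^2 + 3*a*j + 2*j^2)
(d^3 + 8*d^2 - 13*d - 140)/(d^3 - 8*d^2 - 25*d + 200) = (d^2 + 3*d - 28)/(d^2 - 13*d + 40)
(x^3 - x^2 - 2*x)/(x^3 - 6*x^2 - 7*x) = (x - 2)/(x - 7)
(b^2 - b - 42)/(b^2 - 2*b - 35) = (b + 6)/(b + 5)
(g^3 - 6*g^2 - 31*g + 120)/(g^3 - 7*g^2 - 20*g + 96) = (g + 5)/(g + 4)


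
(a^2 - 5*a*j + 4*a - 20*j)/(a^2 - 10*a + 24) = (a^2 - 5*a*j + 4*a - 20*j)/(a^2 - 10*a + 24)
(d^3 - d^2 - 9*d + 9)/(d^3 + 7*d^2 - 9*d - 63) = (d - 1)/(d + 7)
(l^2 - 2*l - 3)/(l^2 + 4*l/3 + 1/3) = 3*(l - 3)/(3*l + 1)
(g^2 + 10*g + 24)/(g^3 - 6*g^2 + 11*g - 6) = (g^2 + 10*g + 24)/(g^3 - 6*g^2 + 11*g - 6)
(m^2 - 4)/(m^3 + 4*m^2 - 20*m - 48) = (m - 2)/(m^2 + 2*m - 24)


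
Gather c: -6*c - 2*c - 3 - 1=-8*c - 4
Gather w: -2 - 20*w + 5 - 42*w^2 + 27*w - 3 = -42*w^2 + 7*w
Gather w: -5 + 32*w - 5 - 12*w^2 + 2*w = -12*w^2 + 34*w - 10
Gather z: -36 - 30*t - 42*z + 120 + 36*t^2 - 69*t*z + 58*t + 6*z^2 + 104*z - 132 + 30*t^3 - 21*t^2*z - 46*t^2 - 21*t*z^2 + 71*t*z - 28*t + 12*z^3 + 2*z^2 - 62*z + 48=30*t^3 - 10*t^2 + 12*z^3 + z^2*(8 - 21*t) + z*(-21*t^2 + 2*t)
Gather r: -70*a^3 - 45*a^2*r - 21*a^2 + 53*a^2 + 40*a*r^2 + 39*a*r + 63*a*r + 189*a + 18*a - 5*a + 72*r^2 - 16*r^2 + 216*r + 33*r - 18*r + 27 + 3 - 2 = -70*a^3 + 32*a^2 + 202*a + r^2*(40*a + 56) + r*(-45*a^2 + 102*a + 231) + 28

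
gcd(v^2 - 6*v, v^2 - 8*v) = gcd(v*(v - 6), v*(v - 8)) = v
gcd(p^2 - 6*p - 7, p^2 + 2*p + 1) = p + 1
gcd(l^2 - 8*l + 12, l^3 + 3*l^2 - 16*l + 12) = l - 2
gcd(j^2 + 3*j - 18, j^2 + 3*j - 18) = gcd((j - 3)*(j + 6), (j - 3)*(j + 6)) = j^2 + 3*j - 18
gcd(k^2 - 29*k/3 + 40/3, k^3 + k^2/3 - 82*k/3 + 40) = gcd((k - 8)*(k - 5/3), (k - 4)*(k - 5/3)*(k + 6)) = k - 5/3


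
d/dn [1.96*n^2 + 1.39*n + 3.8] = 3.92*n + 1.39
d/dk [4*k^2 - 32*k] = 8*k - 32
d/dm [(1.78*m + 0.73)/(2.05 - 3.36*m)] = (20.502048*m - 12.50869)/(3.36*m - 2.05)^3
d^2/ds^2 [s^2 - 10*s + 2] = 2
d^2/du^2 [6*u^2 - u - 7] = 12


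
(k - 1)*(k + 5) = k^2 + 4*k - 5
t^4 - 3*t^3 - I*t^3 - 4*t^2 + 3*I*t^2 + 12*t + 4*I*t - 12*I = (t - 3)*(t - 2)*(t + 2)*(t - I)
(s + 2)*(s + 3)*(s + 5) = s^3 + 10*s^2 + 31*s + 30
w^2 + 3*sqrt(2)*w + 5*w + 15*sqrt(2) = (w + 5)*(w + 3*sqrt(2))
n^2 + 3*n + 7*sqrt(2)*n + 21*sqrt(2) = (n + 3)*(n + 7*sqrt(2))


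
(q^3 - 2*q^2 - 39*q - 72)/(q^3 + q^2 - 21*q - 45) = (q - 8)/(q - 5)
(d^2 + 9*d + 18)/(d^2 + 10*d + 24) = (d + 3)/(d + 4)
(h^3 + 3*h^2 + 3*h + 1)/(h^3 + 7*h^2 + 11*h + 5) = (h + 1)/(h + 5)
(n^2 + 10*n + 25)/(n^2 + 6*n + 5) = (n + 5)/(n + 1)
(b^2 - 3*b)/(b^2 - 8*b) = (b - 3)/(b - 8)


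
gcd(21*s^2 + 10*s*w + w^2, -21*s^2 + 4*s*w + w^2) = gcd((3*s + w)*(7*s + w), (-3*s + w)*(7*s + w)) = 7*s + w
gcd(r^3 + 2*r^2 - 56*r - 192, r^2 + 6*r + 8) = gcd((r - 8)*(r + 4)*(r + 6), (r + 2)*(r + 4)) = r + 4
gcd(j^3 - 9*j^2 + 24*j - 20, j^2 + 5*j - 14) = j - 2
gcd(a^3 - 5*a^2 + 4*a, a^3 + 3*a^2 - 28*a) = a^2 - 4*a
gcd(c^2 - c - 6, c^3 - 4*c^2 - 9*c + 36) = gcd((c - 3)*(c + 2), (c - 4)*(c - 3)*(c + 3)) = c - 3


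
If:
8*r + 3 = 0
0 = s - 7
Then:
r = -3/8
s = 7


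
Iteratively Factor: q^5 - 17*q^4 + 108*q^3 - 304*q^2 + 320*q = (q)*(q^4 - 17*q^3 + 108*q^2 - 304*q + 320) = q*(q - 4)*(q^3 - 13*q^2 + 56*q - 80) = q*(q - 5)*(q - 4)*(q^2 - 8*q + 16) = q*(q - 5)*(q - 4)^2*(q - 4)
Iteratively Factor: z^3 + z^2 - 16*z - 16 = (z - 4)*(z^2 + 5*z + 4) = (z - 4)*(z + 4)*(z + 1)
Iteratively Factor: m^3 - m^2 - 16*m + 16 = (m - 4)*(m^2 + 3*m - 4) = (m - 4)*(m + 4)*(m - 1)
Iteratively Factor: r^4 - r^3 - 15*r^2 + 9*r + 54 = (r + 3)*(r^3 - 4*r^2 - 3*r + 18) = (r - 3)*(r + 3)*(r^2 - r - 6) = (r - 3)*(r + 2)*(r + 3)*(r - 3)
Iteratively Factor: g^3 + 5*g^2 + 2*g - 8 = (g + 2)*(g^2 + 3*g - 4) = (g - 1)*(g + 2)*(g + 4)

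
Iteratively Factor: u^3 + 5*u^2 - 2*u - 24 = (u + 4)*(u^2 + u - 6) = (u + 3)*(u + 4)*(u - 2)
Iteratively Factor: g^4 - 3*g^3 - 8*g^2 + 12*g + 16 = (g + 1)*(g^3 - 4*g^2 - 4*g + 16) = (g - 4)*(g + 1)*(g^2 - 4) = (g - 4)*(g - 2)*(g + 1)*(g + 2)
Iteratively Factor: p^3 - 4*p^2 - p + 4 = (p + 1)*(p^2 - 5*p + 4) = (p - 1)*(p + 1)*(p - 4)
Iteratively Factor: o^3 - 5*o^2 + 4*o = (o)*(o^2 - 5*o + 4) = o*(o - 4)*(o - 1)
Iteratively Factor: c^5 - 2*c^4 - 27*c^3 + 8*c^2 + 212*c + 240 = (c - 5)*(c^4 + 3*c^3 - 12*c^2 - 52*c - 48) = (c - 5)*(c - 4)*(c^3 + 7*c^2 + 16*c + 12) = (c - 5)*(c - 4)*(c + 2)*(c^2 + 5*c + 6) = (c - 5)*(c - 4)*(c + 2)*(c + 3)*(c + 2)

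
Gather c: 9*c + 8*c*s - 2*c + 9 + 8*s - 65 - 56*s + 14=c*(8*s + 7) - 48*s - 42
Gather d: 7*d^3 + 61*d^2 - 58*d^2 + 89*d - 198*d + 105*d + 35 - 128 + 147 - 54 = 7*d^3 + 3*d^2 - 4*d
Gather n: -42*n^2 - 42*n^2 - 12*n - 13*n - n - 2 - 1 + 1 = -84*n^2 - 26*n - 2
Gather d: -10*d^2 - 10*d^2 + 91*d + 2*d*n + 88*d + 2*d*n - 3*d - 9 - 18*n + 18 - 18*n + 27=-20*d^2 + d*(4*n + 176) - 36*n + 36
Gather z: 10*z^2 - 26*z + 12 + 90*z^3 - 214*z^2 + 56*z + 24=90*z^3 - 204*z^2 + 30*z + 36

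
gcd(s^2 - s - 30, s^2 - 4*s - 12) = s - 6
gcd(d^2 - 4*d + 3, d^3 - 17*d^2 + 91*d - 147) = d - 3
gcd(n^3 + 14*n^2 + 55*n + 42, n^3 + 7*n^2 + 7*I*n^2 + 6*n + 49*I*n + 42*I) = n^2 + 7*n + 6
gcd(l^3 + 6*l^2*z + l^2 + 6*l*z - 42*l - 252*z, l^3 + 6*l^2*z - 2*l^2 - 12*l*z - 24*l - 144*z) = l^2 + 6*l*z - 6*l - 36*z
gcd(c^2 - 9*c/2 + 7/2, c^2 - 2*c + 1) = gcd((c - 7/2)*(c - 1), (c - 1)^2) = c - 1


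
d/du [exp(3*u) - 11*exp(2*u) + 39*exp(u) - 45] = (3*exp(2*u) - 22*exp(u) + 39)*exp(u)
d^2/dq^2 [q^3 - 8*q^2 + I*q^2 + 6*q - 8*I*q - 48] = 6*q - 16 + 2*I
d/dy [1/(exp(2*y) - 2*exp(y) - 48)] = 2*(1 - exp(y))*exp(y)/(-exp(2*y) + 2*exp(y) + 48)^2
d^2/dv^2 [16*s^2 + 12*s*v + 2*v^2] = 4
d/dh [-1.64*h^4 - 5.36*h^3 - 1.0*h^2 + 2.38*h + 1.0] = -6.56*h^3 - 16.08*h^2 - 2.0*h + 2.38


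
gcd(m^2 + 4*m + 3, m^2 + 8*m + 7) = m + 1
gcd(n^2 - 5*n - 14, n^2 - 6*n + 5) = 1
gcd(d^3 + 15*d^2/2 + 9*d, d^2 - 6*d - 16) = 1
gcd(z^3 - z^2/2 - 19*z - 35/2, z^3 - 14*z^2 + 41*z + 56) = z + 1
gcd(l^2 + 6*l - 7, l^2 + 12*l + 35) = l + 7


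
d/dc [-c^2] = -2*c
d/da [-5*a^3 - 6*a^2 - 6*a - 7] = -15*a^2 - 12*a - 6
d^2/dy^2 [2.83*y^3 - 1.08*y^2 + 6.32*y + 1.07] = 16.98*y - 2.16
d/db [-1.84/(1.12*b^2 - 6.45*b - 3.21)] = (4.1216*b - 11.868)/(-1.12*b^2 + 6.45*b + 3.21)^2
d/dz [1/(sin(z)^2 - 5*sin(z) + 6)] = (5 - 2*sin(z))*cos(z)/(sin(z)^2 - 5*sin(z) + 6)^2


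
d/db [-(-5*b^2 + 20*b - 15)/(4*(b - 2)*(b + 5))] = 5*(7*b^2 - 26*b + 31)/(4*(b^4 + 6*b^3 - 11*b^2 - 60*b + 100))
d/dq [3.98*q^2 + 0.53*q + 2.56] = 7.96*q + 0.53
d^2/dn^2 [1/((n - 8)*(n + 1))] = 2*((n - 8)^2 + (n - 8)*(n + 1) + (n + 1)^2)/((n - 8)^3*(n + 1)^3)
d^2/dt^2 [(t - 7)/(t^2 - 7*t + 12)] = 2*((14 - 3*t)*(t^2 - 7*t + 12) + (t - 7)*(2*t - 7)^2)/(t^2 - 7*t + 12)^3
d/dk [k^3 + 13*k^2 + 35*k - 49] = 3*k^2 + 26*k + 35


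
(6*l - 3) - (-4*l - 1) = 10*l - 2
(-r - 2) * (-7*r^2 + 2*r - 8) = 7*r^3 + 12*r^2 + 4*r + 16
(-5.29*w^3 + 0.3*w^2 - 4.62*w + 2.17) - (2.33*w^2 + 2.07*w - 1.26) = -5.29*w^3 - 2.03*w^2 - 6.69*w + 3.43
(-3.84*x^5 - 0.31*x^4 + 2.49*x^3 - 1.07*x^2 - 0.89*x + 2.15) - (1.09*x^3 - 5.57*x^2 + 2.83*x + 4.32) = -3.84*x^5 - 0.31*x^4 + 1.4*x^3 + 4.5*x^2 - 3.72*x - 2.17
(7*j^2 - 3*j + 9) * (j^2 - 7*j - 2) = 7*j^4 - 52*j^3 + 16*j^2 - 57*j - 18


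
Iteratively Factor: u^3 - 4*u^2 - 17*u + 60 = (u - 5)*(u^2 + u - 12) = (u - 5)*(u + 4)*(u - 3)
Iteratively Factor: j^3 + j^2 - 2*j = (j + 2)*(j^2 - j) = (j - 1)*(j + 2)*(j)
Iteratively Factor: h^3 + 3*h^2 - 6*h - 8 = (h + 1)*(h^2 + 2*h - 8) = (h - 2)*(h + 1)*(h + 4)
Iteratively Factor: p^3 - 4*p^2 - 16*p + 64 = (p - 4)*(p^2 - 16) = (p - 4)*(p + 4)*(p - 4)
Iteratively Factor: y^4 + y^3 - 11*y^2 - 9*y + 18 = (y - 1)*(y^3 + 2*y^2 - 9*y - 18) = (y - 3)*(y - 1)*(y^2 + 5*y + 6) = (y - 3)*(y - 1)*(y + 3)*(y + 2)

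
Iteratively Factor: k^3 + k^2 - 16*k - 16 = (k + 4)*(k^2 - 3*k - 4) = (k + 1)*(k + 4)*(k - 4)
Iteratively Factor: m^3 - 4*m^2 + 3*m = (m - 3)*(m^2 - m) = (m - 3)*(m - 1)*(m)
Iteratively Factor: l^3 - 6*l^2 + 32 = (l - 4)*(l^2 - 2*l - 8) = (l - 4)*(l + 2)*(l - 4)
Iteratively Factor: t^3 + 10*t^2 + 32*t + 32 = (t + 4)*(t^2 + 6*t + 8) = (t + 4)^2*(t + 2)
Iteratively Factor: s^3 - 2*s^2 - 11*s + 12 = (s - 4)*(s^2 + 2*s - 3) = (s - 4)*(s + 3)*(s - 1)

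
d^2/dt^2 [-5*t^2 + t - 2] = -10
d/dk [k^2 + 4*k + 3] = 2*k + 4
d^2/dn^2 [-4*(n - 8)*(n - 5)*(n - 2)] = 120 - 24*n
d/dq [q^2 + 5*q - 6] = 2*q + 5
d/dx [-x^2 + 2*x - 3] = 2 - 2*x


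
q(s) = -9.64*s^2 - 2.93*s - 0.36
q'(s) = -19.28*s - 2.93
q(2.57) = -71.56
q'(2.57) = -52.48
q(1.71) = -33.56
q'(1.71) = -35.90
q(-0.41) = -0.78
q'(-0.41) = 4.97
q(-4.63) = -193.45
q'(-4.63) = 86.34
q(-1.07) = -8.26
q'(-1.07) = 17.70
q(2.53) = -69.48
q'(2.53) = -51.71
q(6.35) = -407.67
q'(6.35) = -125.36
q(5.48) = -305.91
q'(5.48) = -108.58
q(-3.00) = -78.33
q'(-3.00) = 54.91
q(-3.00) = -78.33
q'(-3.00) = 54.91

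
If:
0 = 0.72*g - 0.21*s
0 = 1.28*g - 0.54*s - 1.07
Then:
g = -1.87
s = -6.42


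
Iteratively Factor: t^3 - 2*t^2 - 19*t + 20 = (t + 4)*(t^2 - 6*t + 5) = (t - 1)*(t + 4)*(t - 5)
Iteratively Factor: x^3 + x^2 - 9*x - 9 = (x + 3)*(x^2 - 2*x - 3) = (x - 3)*(x + 3)*(x + 1)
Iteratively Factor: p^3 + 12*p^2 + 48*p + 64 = (p + 4)*(p^2 + 8*p + 16) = (p + 4)^2*(p + 4)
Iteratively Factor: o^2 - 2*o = (o - 2)*(o)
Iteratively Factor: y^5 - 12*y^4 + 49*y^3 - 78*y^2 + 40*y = (y - 1)*(y^4 - 11*y^3 + 38*y^2 - 40*y) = y*(y - 1)*(y^3 - 11*y^2 + 38*y - 40) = y*(y - 2)*(y - 1)*(y^2 - 9*y + 20) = y*(y - 5)*(y - 2)*(y - 1)*(y - 4)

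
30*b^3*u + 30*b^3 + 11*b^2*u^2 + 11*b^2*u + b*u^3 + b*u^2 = (5*b + u)*(6*b + u)*(b*u + b)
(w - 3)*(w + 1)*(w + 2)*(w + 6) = w^4 + 6*w^3 - 7*w^2 - 48*w - 36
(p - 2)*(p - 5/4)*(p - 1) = p^3 - 17*p^2/4 + 23*p/4 - 5/2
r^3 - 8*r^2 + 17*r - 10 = (r - 5)*(r - 2)*(r - 1)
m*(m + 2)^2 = m^3 + 4*m^2 + 4*m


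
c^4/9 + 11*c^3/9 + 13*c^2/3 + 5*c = c*(c/3 + 1)^2*(c + 5)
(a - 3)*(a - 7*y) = a^2 - 7*a*y - 3*a + 21*y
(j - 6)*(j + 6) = j^2 - 36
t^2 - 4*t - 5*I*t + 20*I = (t - 4)*(t - 5*I)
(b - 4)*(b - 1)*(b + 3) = b^3 - 2*b^2 - 11*b + 12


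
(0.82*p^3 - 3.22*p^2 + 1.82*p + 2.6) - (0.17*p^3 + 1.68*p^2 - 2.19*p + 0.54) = 0.65*p^3 - 4.9*p^2 + 4.01*p + 2.06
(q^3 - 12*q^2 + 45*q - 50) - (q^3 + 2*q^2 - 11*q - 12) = -14*q^2 + 56*q - 38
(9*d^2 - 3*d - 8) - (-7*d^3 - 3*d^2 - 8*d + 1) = 7*d^3 + 12*d^2 + 5*d - 9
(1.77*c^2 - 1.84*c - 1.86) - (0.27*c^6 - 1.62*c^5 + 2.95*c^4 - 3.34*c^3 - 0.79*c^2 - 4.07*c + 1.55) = -0.27*c^6 + 1.62*c^5 - 2.95*c^4 + 3.34*c^3 + 2.56*c^2 + 2.23*c - 3.41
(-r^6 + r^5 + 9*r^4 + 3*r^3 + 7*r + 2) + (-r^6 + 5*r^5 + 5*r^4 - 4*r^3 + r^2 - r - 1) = -2*r^6 + 6*r^5 + 14*r^4 - r^3 + r^2 + 6*r + 1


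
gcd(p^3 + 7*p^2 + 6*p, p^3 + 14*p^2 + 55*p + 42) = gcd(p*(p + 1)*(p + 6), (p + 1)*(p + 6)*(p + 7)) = p^2 + 7*p + 6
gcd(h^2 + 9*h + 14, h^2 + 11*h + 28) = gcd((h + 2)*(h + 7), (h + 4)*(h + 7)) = h + 7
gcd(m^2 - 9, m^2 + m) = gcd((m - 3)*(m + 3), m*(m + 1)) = 1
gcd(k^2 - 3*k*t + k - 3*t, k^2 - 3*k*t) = -k + 3*t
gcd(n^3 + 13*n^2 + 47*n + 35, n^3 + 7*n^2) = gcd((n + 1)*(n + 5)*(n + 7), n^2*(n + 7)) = n + 7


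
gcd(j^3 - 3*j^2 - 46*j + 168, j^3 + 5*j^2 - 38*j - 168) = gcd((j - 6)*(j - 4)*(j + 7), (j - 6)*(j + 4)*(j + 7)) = j^2 + j - 42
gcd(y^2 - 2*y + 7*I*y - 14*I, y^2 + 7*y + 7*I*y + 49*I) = y + 7*I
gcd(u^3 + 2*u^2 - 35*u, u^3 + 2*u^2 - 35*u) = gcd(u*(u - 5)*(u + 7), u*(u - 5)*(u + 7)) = u^3 + 2*u^2 - 35*u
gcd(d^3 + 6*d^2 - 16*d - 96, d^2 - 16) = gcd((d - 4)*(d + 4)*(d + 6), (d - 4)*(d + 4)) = d^2 - 16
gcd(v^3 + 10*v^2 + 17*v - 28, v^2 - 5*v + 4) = v - 1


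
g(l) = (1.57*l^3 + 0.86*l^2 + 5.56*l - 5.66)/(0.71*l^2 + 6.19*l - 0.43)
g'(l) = (-1.42*l - 6.19)*(1.57*l^3 + 0.86*l^2 + 5.56*l - 5.66)/(0.71*l^2 + 6.19*l - 0.43)^2 + (4.71*l^2 + 1.72*l + 5.56)/(0.71*l^2 + 6.19*l - 0.43) = (1.1147*l^4 + 19.4366*l^3 - 0.649499999999998*l^2 + 7.2976*l + 32.6446)/(0.5041*l^4 + 8.7898*l^3 + 37.7055*l^2 - 5.3234*l + 0.1849)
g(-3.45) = 5.93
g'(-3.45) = -3.60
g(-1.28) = 2.04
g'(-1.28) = -0.30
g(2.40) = 1.85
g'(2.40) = 1.03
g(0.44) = -1.20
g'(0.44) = 6.33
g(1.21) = 0.63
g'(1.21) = 1.18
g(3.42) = 2.97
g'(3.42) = 1.16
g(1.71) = 1.16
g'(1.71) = 1.00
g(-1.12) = 2.01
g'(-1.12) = -0.05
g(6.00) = 6.39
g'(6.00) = 1.47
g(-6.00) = 28.91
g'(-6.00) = -19.33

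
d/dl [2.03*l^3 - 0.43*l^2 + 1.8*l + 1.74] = 6.09*l^2 - 0.86*l + 1.8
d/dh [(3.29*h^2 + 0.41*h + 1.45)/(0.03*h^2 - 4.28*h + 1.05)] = (-14.0935*h^2 + 6.822*h + 6.6365)/(0.0009*h^4 - 0.2568*h^3 + 18.3814*h^2 - 8.988*h + 1.1025)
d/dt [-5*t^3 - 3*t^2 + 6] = 3*t*(-5*t - 2)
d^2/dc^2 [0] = 0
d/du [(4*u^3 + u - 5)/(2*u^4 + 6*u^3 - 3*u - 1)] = ((12*u^2 + 1)*(2*u^4 + 6*u^3 - 3*u - 1) - (4*u^3 + u - 5)*(8*u^3 + 18*u^2 - 3))/(2*u^4 + 6*u^3 - 3*u - 1)^2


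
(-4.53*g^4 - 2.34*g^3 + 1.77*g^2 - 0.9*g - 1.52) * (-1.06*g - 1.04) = 4.8018*g^5 + 7.1916*g^4 + 0.5574*g^3 - 0.8868*g^2 + 2.5472*g + 1.5808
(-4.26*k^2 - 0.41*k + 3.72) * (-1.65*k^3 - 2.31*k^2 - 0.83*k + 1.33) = 7.029*k^5 + 10.5171*k^4 - 1.6551*k^3 - 13.9187*k^2 - 3.6329*k + 4.9476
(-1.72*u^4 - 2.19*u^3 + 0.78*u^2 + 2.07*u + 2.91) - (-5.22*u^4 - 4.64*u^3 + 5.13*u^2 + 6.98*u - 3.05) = 3.5*u^4 + 2.45*u^3 - 4.35*u^2 - 4.91*u + 5.96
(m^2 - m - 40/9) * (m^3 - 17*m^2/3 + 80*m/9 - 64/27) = m^5 - 20*m^4/3 + 91*m^3/9 + 376*m^2/27 - 3008*m/81 + 2560/243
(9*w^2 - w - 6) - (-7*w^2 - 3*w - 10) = 16*w^2 + 2*w + 4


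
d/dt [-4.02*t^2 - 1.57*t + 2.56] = -8.04*t - 1.57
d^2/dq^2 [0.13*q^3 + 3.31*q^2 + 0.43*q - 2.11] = 0.78*q + 6.62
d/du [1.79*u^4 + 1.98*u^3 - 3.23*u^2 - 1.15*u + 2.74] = 7.16*u^3 + 5.94*u^2 - 6.46*u - 1.15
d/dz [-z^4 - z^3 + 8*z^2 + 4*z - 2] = -4*z^3 - 3*z^2 + 16*z + 4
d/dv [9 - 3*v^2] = -6*v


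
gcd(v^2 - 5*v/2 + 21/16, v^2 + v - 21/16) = v - 3/4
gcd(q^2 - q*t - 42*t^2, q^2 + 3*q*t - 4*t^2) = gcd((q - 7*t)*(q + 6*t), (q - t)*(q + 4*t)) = 1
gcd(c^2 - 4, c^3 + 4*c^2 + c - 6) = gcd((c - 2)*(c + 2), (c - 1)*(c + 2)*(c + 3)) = c + 2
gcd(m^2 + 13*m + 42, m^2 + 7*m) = m + 7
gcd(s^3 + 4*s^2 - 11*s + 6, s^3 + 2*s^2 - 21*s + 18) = s^2 + 5*s - 6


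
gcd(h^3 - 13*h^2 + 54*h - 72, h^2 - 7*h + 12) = h^2 - 7*h + 12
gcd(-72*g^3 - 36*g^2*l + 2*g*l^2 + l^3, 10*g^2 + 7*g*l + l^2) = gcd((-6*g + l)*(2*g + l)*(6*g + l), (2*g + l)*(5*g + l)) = 2*g + l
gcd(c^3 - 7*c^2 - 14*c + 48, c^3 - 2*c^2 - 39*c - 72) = c^2 - 5*c - 24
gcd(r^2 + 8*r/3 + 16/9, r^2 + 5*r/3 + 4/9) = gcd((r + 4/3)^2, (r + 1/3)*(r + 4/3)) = r + 4/3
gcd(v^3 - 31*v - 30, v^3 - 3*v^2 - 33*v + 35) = v + 5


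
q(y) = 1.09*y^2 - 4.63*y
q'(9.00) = 14.99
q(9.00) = 46.62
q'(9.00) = 14.99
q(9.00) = 46.62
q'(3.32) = 2.61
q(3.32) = -3.36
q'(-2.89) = -10.93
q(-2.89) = 22.48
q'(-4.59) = -14.64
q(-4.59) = 44.22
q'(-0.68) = -6.11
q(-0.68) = 3.65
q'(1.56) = -1.23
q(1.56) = -4.57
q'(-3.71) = -12.72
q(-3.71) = 32.18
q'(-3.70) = -12.70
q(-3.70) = 32.05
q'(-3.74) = -12.78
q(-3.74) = 32.56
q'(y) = 2.18*y - 4.63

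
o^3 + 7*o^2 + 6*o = o*(o + 1)*(o + 6)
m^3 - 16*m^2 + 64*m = m*(m - 8)^2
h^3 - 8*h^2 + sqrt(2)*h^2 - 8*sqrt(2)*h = h*(h - 8)*(h + sqrt(2))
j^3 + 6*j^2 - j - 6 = (j - 1)*(j + 1)*(j + 6)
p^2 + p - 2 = (p - 1)*(p + 2)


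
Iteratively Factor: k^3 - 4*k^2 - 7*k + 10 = (k + 2)*(k^2 - 6*k + 5) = (k - 1)*(k + 2)*(k - 5)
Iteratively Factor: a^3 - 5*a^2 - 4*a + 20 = (a - 2)*(a^2 - 3*a - 10) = (a - 5)*(a - 2)*(a + 2)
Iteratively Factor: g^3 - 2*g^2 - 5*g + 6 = (g - 3)*(g^2 + g - 2) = (g - 3)*(g - 1)*(g + 2)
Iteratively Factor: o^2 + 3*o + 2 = (o + 2)*(o + 1)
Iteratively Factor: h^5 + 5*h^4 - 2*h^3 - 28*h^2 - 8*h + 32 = (h - 2)*(h^4 + 7*h^3 + 12*h^2 - 4*h - 16) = (h - 2)*(h + 2)*(h^3 + 5*h^2 + 2*h - 8) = (h - 2)*(h + 2)^2*(h^2 + 3*h - 4) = (h - 2)*(h + 2)^2*(h + 4)*(h - 1)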